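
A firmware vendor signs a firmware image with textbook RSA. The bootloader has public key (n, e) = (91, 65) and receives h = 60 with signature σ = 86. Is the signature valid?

valid

Squares mod 91: σ^1≡86, σ^2≡25, σ^4≡79, σ^8≡53, σ^16≡79, σ^32≡53, σ^64≡79
65 = 64 + 1, so σ^65 ≡ 79·86 ≡ 60 (mod 91)
Since 60 equals the digest 60, verification succeeds.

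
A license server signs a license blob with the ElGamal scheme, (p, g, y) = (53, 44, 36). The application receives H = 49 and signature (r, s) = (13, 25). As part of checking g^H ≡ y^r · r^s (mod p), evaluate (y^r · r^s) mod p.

49

36^2 = 1296 ≡ 24
36^4 ≡ 24^2 = 576 ≡ 46
36^8 ≡ 46^2 = 2116 ≡ 49
13 = 8 + 4 + 1, so 36^13 ≡ 49·46·36 ≡ 1 (mod 53)
13^2 = 169 ≡ 10
13^4 ≡ 10^2 = 100 ≡ 47
13^8 ≡ 47^2 = 2209 ≡ 36
13^16 ≡ 36^2 = 1296 ≡ 24
25 = 16 + 8 + 1, so 13^25 ≡ 24·36·13 ≡ 49 (mod 53)
y^r · r^s ≡ 1·49 = 49 ≡ 49 (mod 53)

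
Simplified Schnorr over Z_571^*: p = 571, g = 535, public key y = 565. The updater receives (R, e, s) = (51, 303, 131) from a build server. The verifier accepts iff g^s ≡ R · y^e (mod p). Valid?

yes

g^s mod p:
535^2 = 286225 ≡ 154
535^4 ≡ 154^2 = 23716 ≡ 305
535^8 ≡ 305^2 = 93025 ≡ 523
535^16 ≡ 523^2 = 273529 ≡ 20
535^32 ≡ 20^2 = 400
535^64 ≡ 400^2 = 160000 ≡ 120
535^128 ≡ 120^2 = 14400 ≡ 125
131 = 128 + 2 + 1, so 535^131 ≡ 125·154·535 ≡ 194 (mod 571)
R · y^e mod p:
565^2 = 319225 ≡ 36
565^4 ≡ 36^2 = 1296 ≡ 154
565^8 ≡ 154^2 = 23716 ≡ 305
565^16 ≡ 305^2 = 93025 ≡ 523
565^32 ≡ 523^2 = 273529 ≡ 20
565^64 ≡ 20^2 = 400
565^128 ≡ 400^2 = 160000 ≡ 120
565^256 ≡ 120^2 = 14400 ≡ 125
303 = 256 + 32 + 8 + 4 + 2 + 1, so 565^303 ≡ 125·20·305·154·36·565 ≡ 15 (mod 571)
51·15 = 765 ≡ 194 (mod 571)
194 ≡ 194 (mod 571); signature holds.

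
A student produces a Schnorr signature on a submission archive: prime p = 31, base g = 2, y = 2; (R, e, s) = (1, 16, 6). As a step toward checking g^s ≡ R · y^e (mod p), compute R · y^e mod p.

2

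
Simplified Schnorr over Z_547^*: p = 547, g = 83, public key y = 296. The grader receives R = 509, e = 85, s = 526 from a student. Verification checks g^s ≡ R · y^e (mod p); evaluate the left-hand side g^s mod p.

302

83^526 mod 547 = 302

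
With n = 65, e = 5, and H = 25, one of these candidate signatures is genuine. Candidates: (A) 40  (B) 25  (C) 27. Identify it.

Candidate A: Squares mod 65: 40^1≡40, 40^2≡40, 40^4≡40; 5 = 4 + 1, so 40^5 ≡ 40·40 ≡ 40 (mod 65)
Candidate B: Squares mod 65: 25^1≡25, 25^2≡40, 25^4≡40; 5 = 4 + 1, so 25^5 ≡ 40·25 ≡ 25 (mod 65)
  → matches H = 25
Candidate C: Squares mod 65: 27^1≡27, 27^2≡14, 27^4≡1; 5 = 4 + 1, so 27^5 ≡ 1·27 ≡ 27 (mod 65)

B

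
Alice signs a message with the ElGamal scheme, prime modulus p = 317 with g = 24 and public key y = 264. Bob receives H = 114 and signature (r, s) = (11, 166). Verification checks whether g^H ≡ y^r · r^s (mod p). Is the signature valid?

Left side g^H mod p:
24^2 = 576 ≡ 259
24^4 ≡ 259^2 = 67081 ≡ 194
24^8 ≡ 194^2 = 37636 ≡ 230
24^16 ≡ 230^2 = 52900 ≡ 278
24^32 ≡ 278^2 = 77284 ≡ 253
24^64 ≡ 253^2 = 64009 ≡ 292
114 = 64 + 32 + 16 + 2, so 24^114 ≡ 292·253·278·259 ≡ 11 (mod 317)
Right side y^r · r^s mod p:
264^2 = 69696 ≡ 273
264^4 ≡ 273^2 = 74529 ≡ 34
264^8 ≡ 34^2 = 1156 ≡ 205
11 = 8 + 2 + 1, so 264^11 ≡ 205·273·264 ≡ 24 (mod 317)
11^2 = 121
11^4 ≡ 121^2 = 14641 ≡ 59
11^8 ≡ 59^2 = 3481 ≡ 311
11^16 ≡ 311^2 = 96721 ≡ 36
11^32 ≡ 36^2 = 1296 ≡ 28
11^64 ≡ 28^2 = 784 ≡ 150
11^128 ≡ 150^2 = 22500 ≡ 310
166 = 128 + 32 + 4 + 2, so 11^166 ≡ 310·28·59·121 ≡ 311 (mod 317)
24·311 = 7464 ≡ 173 (mod 317)
11 ≠ 173, so verification fails.

invalid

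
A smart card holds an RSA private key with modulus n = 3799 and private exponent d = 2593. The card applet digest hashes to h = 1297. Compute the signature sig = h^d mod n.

Squares mod 3799: h^1≡1297, h^2≡3051, h^4≡1051, h^8≡2891, h^16≡81, h^32≡2762, h^64≡252, h^128≡2720, h^256≡1747, h^512≡1412, h^1024≡3068, h^2048≡2501
2593 = 2048 + 512 + 32 + 1, so h^2593 ≡ 2501·1412·2762·1297 ≡ 1556 (mod 3799)

1556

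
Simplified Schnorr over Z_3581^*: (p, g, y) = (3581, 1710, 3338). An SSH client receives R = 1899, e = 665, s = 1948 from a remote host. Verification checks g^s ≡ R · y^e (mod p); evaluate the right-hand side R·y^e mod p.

1723

3338^2 = 11142244 ≡ 1753
3338^4 ≡ 1753^2 = 3073009 ≡ 511
3338^8 ≡ 511^2 = 261121 ≡ 3289
3338^16 ≡ 3289^2 = 10817521 ≡ 2901
3338^32 ≡ 2901^2 = 8415801 ≡ 451
3338^64 ≡ 451^2 = 203401 ≡ 2865
3338^128 ≡ 2865^2 = 8208225 ≡ 573
3338^256 ≡ 573^2 = 328329 ≡ 2458
3338^512 ≡ 2458^2 = 6041764 ≡ 617
665 = 512 + 128 + 16 + 8 + 1, so 3338^665 ≡ 617·573·2901·3289·3338 ≡ 874 (mod 3581)
R · y^e ≡ 1899·874 = 1659726 ≡ 1723 (mod 3581)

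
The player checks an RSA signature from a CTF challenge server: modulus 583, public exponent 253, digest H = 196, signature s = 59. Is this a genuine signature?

genuine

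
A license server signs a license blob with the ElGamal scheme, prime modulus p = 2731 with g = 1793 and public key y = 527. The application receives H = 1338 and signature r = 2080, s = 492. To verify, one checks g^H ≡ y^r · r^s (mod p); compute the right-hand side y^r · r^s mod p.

527^2 = 277729 ≡ 1898
527^4 ≡ 1898^2 = 3602404 ≡ 215
527^8 ≡ 215^2 = 46225 ≡ 2529
527^16 ≡ 2529^2 = 6395841 ≡ 2570
527^32 ≡ 2570^2 = 6604900 ≡ 1342
527^64 ≡ 1342^2 = 1800964 ≡ 1235
527^128 ≡ 1235^2 = 1525225 ≡ 1327
527^256 ≡ 1327^2 = 1760929 ≡ 2165
527^512 ≡ 2165^2 = 4687225 ≡ 829
527^1024 ≡ 829^2 = 687241 ≡ 1760
527^2048 ≡ 1760^2 = 3097600 ≡ 646
2080 = 2048 + 32, so 527^2080 ≡ 646·1342 ≡ 1205 (mod 2731)
2080^2 = 4326400 ≡ 496
2080^4 ≡ 496^2 = 246016 ≡ 226
2080^8 ≡ 226^2 = 51076 ≡ 1918
2080^16 ≡ 1918^2 = 3678724 ≡ 67
2080^32 ≡ 67^2 = 4489 ≡ 1758
2080^64 ≡ 1758^2 = 3090564 ≡ 1803
2080^128 ≡ 1803^2 = 3250809 ≡ 919
2080^256 ≡ 919^2 = 844561 ≡ 682
492 = 256 + 128 + 64 + 32 + 8 + 4, so 2080^492 ≡ 682·919·1803·1758·1918·226 ≡ 1277 (mod 2731)
y^r · r^s ≡ 1205·1277 = 1538785 ≡ 1232 (mod 2731)

1232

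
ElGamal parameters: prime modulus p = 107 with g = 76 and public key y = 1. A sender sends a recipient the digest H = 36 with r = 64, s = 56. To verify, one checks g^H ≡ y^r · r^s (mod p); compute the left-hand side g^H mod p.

101

76^36 mod 107 = 101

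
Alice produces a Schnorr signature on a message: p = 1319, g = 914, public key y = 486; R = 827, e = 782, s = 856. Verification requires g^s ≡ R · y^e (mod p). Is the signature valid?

valid

g^s mod p:
Squares mod 1319: 914^1≡914, 914^2≡469, 914^4≡1007, 914^8≡1057, 914^16≡56, 914^32≡498, 914^64≡32, 914^128≡1024, 914^256≡1290, 914^512≡841
856 = 512 + 256 + 64 + 16 + 8, so 914^856 ≡ 841·1290·32·56·1057 ≡ 750 (mod 1319)
R · y^e mod p:
Squares mod 1319: 486^1≡486, 486^2≡95, 486^4≡1111, 486^8≡1056, 486^16≡581, 486^32≡1216, 486^64≡57, 486^128≡611, 486^256≡44, 486^512≡617
782 = 512 + 256 + 8 + 4 + 2, so 486^782 ≡ 617·44·1056·1111·95 ≡ 851 (mod 1319)
827·851 = 703777 ≡ 750 (mod 1319)
750 ≡ 750 (mod 1319); signature holds.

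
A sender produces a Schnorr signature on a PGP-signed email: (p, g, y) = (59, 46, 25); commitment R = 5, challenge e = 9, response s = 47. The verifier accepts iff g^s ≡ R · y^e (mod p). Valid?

g^s mod p:
Squares mod 59: 46^1≡46, 46^2≡51, 46^4≡5, 46^8≡25, 46^16≡35, 46^32≡45
47 = 32 + 8 + 4 + 2 + 1, so 46^47 ≡ 45·25·5·51·46 ≡ 15 (mod 59)
R · y^e mod p:
Squares mod 59: 25^1≡25, 25^2≡35, 25^4≡45, 25^8≡19
9 = 8 + 1, so 25^9 ≡ 19·25 ≡ 3 (mod 59)
5·3 = 15 ≡ 15 (mod 59)
15 ≡ 15 (mod 59); signature holds.

yes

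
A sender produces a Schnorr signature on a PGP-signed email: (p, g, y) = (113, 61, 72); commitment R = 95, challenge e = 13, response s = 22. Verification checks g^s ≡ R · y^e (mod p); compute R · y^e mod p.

Squares mod 113: 72^1≡72, 72^2≡99, 72^4≡83, 72^8≡109
13 = 8 + 4 + 1, so 72^13 ≡ 109·83·72 ≡ 52 (mod 113)
R · y^e ≡ 95·52 = 4940 ≡ 81 (mod 113)

81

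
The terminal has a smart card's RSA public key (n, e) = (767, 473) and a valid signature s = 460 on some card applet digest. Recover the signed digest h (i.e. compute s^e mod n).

161

Squares mod 767: s^1≡460, s^2≡675, s^4≡27, s^8≡729, s^16≡677, s^32≡430, s^64≡53, s^128≡508, s^256≡352
473 = 256 + 128 + 64 + 16 + 8 + 1, so s^473 ≡ 352·508·53·677·729·460 ≡ 161 (mod 767)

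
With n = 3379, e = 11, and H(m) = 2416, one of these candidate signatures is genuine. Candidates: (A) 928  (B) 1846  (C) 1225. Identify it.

Candidate A: Squares mod 3379: 928^1≡928, 928^2≡2918, 928^4≡3023, 928^8≡1713; 11 = 8 + 2 + 1, so 928^11 ≡ 1713·2918·928 ≡ 2416 (mod 3379)
  → matches H(m) = 2416
Candidate B: Squares mod 3379: 1846^1≡1846, 1846^2≡1684, 1846^4≡875, 1846^8≡1971; 11 = 8 + 2 + 1, so 1846^11 ≡ 1971·1684·1846 ≡ 2254 (mod 3379)
Candidate C: Squares mod 3379: 1225^1≡1225, 1225^2≡349, 1225^4≡157, 1225^8≡996; 11 = 8 + 2 + 1, so 1225^11 ≡ 996·349·1225 ≡ 78 (mod 3379)

A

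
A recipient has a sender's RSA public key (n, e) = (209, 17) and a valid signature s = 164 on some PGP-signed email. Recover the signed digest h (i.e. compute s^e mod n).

s^2 ≡ 164^2 = 26896 ≡ 144
s^4 ≡ 144^2 = 20736 ≡ 45
s^8 ≡ 45^2 = 2025 ≡ 144
s^16 ≡ 144^2 = 20736 ≡ 45
17 = 16 + 1, so s^17 ≡ 45·164 ≡ 65 (mod 209)

65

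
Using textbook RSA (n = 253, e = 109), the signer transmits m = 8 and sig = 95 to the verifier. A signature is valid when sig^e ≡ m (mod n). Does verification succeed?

passes

sig^109 mod 253 = 8
Since 8 equals the digest 8, verification succeeds.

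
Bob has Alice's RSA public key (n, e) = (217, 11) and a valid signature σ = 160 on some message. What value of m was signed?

118

Squares mod 217: σ^1≡160, σ^2≡211, σ^4≡36, σ^8≡211
11 = 8 + 2 + 1, so σ^11 ≡ 211·211·160 ≡ 118 (mod 217)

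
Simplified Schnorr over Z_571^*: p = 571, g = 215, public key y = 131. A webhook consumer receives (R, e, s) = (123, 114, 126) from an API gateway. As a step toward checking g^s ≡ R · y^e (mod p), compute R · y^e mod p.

131^2 = 17161 ≡ 31
131^4 ≡ 31^2 = 961 ≡ 390
131^8 ≡ 390^2 = 152100 ≡ 214
131^16 ≡ 214^2 = 45796 ≡ 116
131^32 ≡ 116^2 = 13456 ≡ 323
131^64 ≡ 323^2 = 104329 ≡ 407
114 = 64 + 32 + 16 + 2, so 131^114 ≡ 407·323·116·31 ≡ 1 (mod 571)
R · y^e ≡ 123·1 = 123 ≡ 123 (mod 571)

123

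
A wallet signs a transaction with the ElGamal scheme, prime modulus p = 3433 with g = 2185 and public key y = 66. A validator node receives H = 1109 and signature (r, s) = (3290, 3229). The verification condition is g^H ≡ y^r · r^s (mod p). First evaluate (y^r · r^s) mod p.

66^2 = 4356 ≡ 923
66^4 ≡ 923^2 = 851929 ≡ 545
66^8 ≡ 545^2 = 297025 ≡ 1787
66^16 ≡ 1787^2 = 3193369 ≡ 679
66^32 ≡ 679^2 = 461041 ≡ 1019
66^64 ≡ 1019^2 = 1038361 ≡ 1595
66^128 ≡ 1595^2 = 2544025 ≡ 172
66^256 ≡ 172^2 = 29584 ≡ 2120
66^512 ≡ 2120^2 = 4494400 ≡ 603
66^1024 ≡ 603^2 = 363609 ≡ 3144
66^2048 ≡ 3144^2 = 9884736 ≡ 1129
3290 = 2048 + 1024 + 128 + 64 + 16 + 8 + 2, so 66^3290 ≡ 1129·3144·172·1595·679·1787·923 ≡ 66 (mod 3433)
3290^2 = 10824100 ≡ 3284
3290^4 ≡ 3284^2 = 10784656 ≡ 1603
3290^8 ≡ 1603^2 = 2569609 ≡ 1725
3290^16 ≡ 1725^2 = 2975625 ≡ 2647
3290^32 ≡ 2647^2 = 7006609 ≡ 3289
3290^64 ≡ 3289^2 = 10817521 ≡ 138
3290^128 ≡ 138^2 = 19044 ≡ 1879
3290^256 ≡ 1879^2 = 3530641 ≡ 1517
3290^512 ≡ 1517^2 = 2301289 ≡ 1179
3290^1024 ≡ 1179^2 = 1390041 ≡ 3109
3290^2048 ≡ 3109^2 = 9665881 ≡ 1986
3229 = 2048 + 1024 + 128 + 16 + 8 + 4 + 1, so 3290^3229 ≡ 1986·3109·1879·2647·1725·1603·3290 ≡ 1315 (mod 3433)
y^r · r^s ≡ 66·1315 = 86790 ≡ 965 (mod 3433)

965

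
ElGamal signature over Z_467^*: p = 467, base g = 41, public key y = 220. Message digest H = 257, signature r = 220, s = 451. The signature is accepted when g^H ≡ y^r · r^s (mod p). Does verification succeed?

Left side g^H mod p:
41^2 = 1681 ≡ 280
41^4 ≡ 280^2 = 78400 ≡ 411
41^8 ≡ 411^2 = 168921 ≡ 334
41^16 ≡ 334^2 = 111556 ≡ 410
41^32 ≡ 410^2 = 168100 ≡ 447
41^64 ≡ 447^2 = 199809 ≡ 400
41^128 ≡ 400^2 = 160000 ≡ 286
41^256 ≡ 286^2 = 81796 ≡ 71
257 = 256 + 1, so 41^257 ≡ 71·41 ≡ 109 (mod 467)
Right side y^r · r^s mod p:
220^2 = 48400 ≡ 299
220^4 ≡ 299^2 = 89401 ≡ 204
220^8 ≡ 204^2 = 41616 ≡ 53
220^16 ≡ 53^2 = 2809 ≡ 7
220^32 ≡ 7^2 = 49
220^64 ≡ 49^2 = 2401 ≡ 66
220^128 ≡ 66^2 = 4356 ≡ 153
220 = 128 + 64 + 16 + 8 + 4, so 220^220 ≡ 153·66·7·53·204 ≡ 324 (mod 467)
220^2 = 48400 ≡ 299
220^4 ≡ 299^2 = 89401 ≡ 204
220^8 ≡ 204^2 = 41616 ≡ 53
220^16 ≡ 53^2 = 2809 ≡ 7
220^32 ≡ 7^2 = 49
220^64 ≡ 49^2 = 2401 ≡ 66
220^128 ≡ 66^2 = 4356 ≡ 153
220^256 ≡ 153^2 = 23409 ≡ 59
451 = 256 + 128 + 64 + 2 + 1, so 220^451 ≡ 59·153·66·299·220 ≡ 365 (mod 467)
324·365 = 118260 ≡ 109 (mod 467)
109 ≡ 109 (mod 467), so the signature is genuine.

passes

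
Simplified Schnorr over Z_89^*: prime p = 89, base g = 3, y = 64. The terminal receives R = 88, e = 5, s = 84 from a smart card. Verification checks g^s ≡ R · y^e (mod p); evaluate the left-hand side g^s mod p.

11

3^2 = 9
3^4 ≡ 9^2 = 81
3^8 ≡ 81^2 = 6561 ≡ 64
3^16 ≡ 64^2 = 4096 ≡ 2
3^32 ≡ 2^2 = 4
3^64 ≡ 4^2 = 16
84 = 64 + 16 + 4, so 3^84 ≡ 16·2·81 ≡ 11 (mod 89)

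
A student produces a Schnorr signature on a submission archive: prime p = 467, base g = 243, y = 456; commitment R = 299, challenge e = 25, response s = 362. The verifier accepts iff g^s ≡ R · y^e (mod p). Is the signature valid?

valid

g^s mod p:
243^2 = 59049 ≡ 207
243^4 ≡ 207^2 = 42849 ≡ 352
243^8 ≡ 352^2 = 123904 ≡ 149
243^16 ≡ 149^2 = 22201 ≡ 252
243^32 ≡ 252^2 = 63504 ≡ 459
243^64 ≡ 459^2 = 210681 ≡ 64
243^128 ≡ 64^2 = 4096 ≡ 360
243^256 ≡ 360^2 = 129600 ≡ 241
362 = 256 + 64 + 32 + 8 + 2, so 243^362 ≡ 241·64·459·149·207 ≡ 151 (mod 467)
R · y^e mod p:
456^2 = 207936 ≡ 121
456^4 ≡ 121^2 = 14641 ≡ 164
456^8 ≡ 164^2 = 26896 ≡ 277
456^16 ≡ 277^2 = 76729 ≡ 141
25 = 16 + 8 + 1, so 456^25 ≡ 141·277·456 ≡ 13 (mod 467)
299·13 = 3887 ≡ 151 (mod 467)
151 ≡ 151 (mod 467); signature holds.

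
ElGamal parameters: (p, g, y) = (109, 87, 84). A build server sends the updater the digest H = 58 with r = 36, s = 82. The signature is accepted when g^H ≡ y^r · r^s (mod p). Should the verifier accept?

Left side g^H mod p:
87^2 = 7569 ≡ 48
87^4 ≡ 48^2 = 2304 ≡ 15
87^8 ≡ 15^2 = 225 ≡ 7
87^16 ≡ 7^2 = 49
87^32 ≡ 49^2 = 2401 ≡ 3
58 = 32 + 16 + 8 + 2, so 87^58 ≡ 3·49·7·48 ≡ 15 (mod 109)
Right side y^r · r^s mod p:
84^2 = 7056 ≡ 80
84^4 ≡ 80^2 = 6400 ≡ 78
84^8 ≡ 78^2 = 6084 ≡ 89
84^16 ≡ 89^2 = 7921 ≡ 73
84^32 ≡ 73^2 = 5329 ≡ 97
36 = 32 + 4, so 84^36 ≡ 97·78 ≡ 45 (mod 109)
36^2 = 1296 ≡ 97
36^4 ≡ 97^2 = 9409 ≡ 35
36^8 ≡ 35^2 = 1225 ≡ 26
36^16 ≡ 26^2 = 676 ≡ 22
36^32 ≡ 22^2 = 484 ≡ 48
36^64 ≡ 48^2 = 2304 ≡ 15
82 = 64 + 16 + 2, so 36^82 ≡ 15·22·97 ≡ 73 (mod 109)
45·73 = 3285 ≡ 15 (mod 109)
15 ≡ 15 (mod 109), so the signature is genuine.

accept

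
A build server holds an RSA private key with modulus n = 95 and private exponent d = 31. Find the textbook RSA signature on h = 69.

69

h^31 mod 95 = 69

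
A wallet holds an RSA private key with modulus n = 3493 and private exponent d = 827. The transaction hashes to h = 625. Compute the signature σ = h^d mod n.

88

h^2 ≡ 625^2 = 390625 ≡ 2902
h^4 ≡ 2902^2 = 8421604 ≡ 3474
h^8 ≡ 3474^2 = 12068676 ≡ 361
h^16 ≡ 361^2 = 130321 ≡ 1080
h^32 ≡ 1080^2 = 1166400 ≡ 3231
h^64 ≡ 3231^2 = 10439361 ≡ 2277
h^128 ≡ 2277^2 = 5184729 ≡ 1117
h^256 ≡ 1117^2 = 1247689 ≡ 688
h^512 ≡ 688^2 = 473344 ≡ 1789
827 = 512 + 256 + 32 + 16 + 8 + 2 + 1, so h^827 ≡ 1789·688·3231·1080·361·2902·625 ≡ 88 (mod 3493)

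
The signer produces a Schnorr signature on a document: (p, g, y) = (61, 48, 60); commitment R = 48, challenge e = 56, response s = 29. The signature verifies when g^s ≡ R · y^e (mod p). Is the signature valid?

g^s mod p:
Squares mod 61: 48^1≡48, 48^2≡47, 48^4≡13, 48^8≡47, 48^16≡13
29 = 16 + 8 + 4 + 1, so 48^29 ≡ 13·47·13·48 ≡ 14 (mod 61)
R · y^e mod p:
Squares mod 61: 60^1≡60, 60^2≡1, 60^4≡1, 60^8≡1, 60^16≡1, 60^32≡1
56 = 32 + 16 + 8, so 60^56 ≡ 1·1·1 ≡ 1 (mod 61)
48·1 = 48 ≡ 48 (mod 61)
14 ≠ 48; the check fails.

invalid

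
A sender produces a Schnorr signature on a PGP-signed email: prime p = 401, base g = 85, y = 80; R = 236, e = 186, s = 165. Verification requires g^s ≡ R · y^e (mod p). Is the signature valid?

valid

g^s mod p:
85^2 = 7225 ≡ 7
85^4 ≡ 7^2 = 49
85^8 ≡ 49^2 = 2401 ≡ 396
85^16 ≡ 396^2 = 156816 ≡ 25
85^32 ≡ 25^2 = 625 ≡ 224
85^64 ≡ 224^2 = 50176 ≡ 51
85^128 ≡ 51^2 = 2601 ≡ 195
165 = 128 + 32 + 4 + 1, so 85^165 ≡ 195·224·49·85 ≡ 317 (mod 401)
R · y^e mod p:
80^2 = 6400 ≡ 385
80^4 ≡ 385^2 = 148225 ≡ 256
80^8 ≡ 256^2 = 65536 ≡ 173
80^16 ≡ 173^2 = 29929 ≡ 255
80^32 ≡ 255^2 = 65025 ≡ 63
80^64 ≡ 63^2 = 3969 ≡ 360
80^128 ≡ 360^2 = 129600 ≡ 77
186 = 128 + 32 + 16 + 8 + 2, so 80^186 ≡ 77·63·255·173·385 ≡ 88 (mod 401)
236·88 = 20768 ≡ 317 (mod 401)
317 ≡ 317 (mod 401); signature holds.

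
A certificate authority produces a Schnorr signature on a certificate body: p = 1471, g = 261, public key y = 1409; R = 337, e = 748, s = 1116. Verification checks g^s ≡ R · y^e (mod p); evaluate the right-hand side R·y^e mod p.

1458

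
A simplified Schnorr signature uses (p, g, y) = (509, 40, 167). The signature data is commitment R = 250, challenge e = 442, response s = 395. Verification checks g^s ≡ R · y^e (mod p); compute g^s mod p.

474

Squares mod 509: 40^1≡40, 40^2≡73, 40^4≡239, 40^8≡113, 40^16≡44, 40^32≡409, 40^64≡329, 40^128≡333, 40^256≡436
395 = 256 + 128 + 8 + 2 + 1, so 40^395 ≡ 436·333·113·73·40 ≡ 474 (mod 509)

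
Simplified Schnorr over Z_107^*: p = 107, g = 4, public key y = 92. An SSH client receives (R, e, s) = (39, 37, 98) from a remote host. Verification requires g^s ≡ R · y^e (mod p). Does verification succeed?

fails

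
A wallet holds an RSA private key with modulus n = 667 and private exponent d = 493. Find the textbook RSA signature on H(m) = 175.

(H(m))^2 ≡ 175^2 = 30625 ≡ 610
(H(m))^4 ≡ 610^2 = 372100 ≡ 581
(H(m))^8 ≡ 581^2 = 337561 ≡ 59
(H(m))^16 ≡ 59^2 = 3481 ≡ 146
(H(m))^32 ≡ 146^2 = 21316 ≡ 639
(H(m))^64 ≡ 639^2 = 408321 ≡ 117
(H(m))^128 ≡ 117^2 = 13689 ≡ 349
(H(m))^256 ≡ 349^2 = 121801 ≡ 407
493 = 256 + 128 + 64 + 32 + 8 + 4 + 1, so (H(m))^493 ≡ 407·349·117·639·59·581·175 ≡ 320 (mod 667)

320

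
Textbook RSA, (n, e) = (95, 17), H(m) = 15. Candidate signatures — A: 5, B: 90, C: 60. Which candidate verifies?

Candidate A: Squares mod 95: 5^1≡5, 5^2≡25, 5^4≡55, 5^8≡80, 5^16≡35; 17 = 16 + 1, so 5^17 ≡ 35·5 ≡ 80 (mod 95)
Candidate B: Squares mod 95: 90^1≡90, 90^2≡25, 90^4≡55, 90^8≡80, 90^16≡35; 17 = 16 + 1, so 90^17 ≡ 35·90 ≡ 15 (mod 95)
  → matches H(m) = 15
Candidate C: Squares mod 95: 60^1≡60, 60^2≡85, 60^4≡5, 60^8≡25, 60^16≡55; 17 = 16 + 1, so 60^17 ≡ 55·60 ≡ 70 (mod 95)

B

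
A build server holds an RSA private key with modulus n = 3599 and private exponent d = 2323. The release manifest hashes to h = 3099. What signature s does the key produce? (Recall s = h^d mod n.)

2415

Squares mod 3599: h^1≡3099, h^2≡1669, h^4≡3534, h^8≡626, h^16≡3184, h^32≡3072, h^64≡606, h^128≡138, h^256≡1049, h^512≡2706, h^1024≡2070, h^2048≡2090
2323 = 2048 + 256 + 16 + 2 + 1, so h^2323 ≡ 2090·1049·3184·1669·3099 ≡ 2415 (mod 3599)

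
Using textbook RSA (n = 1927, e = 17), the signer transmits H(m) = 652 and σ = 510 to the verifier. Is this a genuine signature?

Squares mod 1927: σ^1≡510, σ^2≡1882, σ^4≡98, σ^8≡1896, σ^16≡961
17 = 16 + 1, so σ^17 ≡ 961·510 ≡ 652 (mod 1927)
Since 652 equals the digest 652, verification succeeds.

genuine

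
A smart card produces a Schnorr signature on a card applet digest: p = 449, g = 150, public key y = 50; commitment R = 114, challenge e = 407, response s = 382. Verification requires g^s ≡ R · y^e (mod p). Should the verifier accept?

g^s mod p:
150^382 mod 449 = 222
R · y^e mod p:
50^407 mod 449 = 191
114·191 = 21774 ≡ 222 (mod 449)
222 ≡ 222 (mod 449); signature holds.

accept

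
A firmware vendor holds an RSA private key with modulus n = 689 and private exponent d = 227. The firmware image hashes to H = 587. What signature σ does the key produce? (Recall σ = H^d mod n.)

462

H^2 ≡ 587^2 = 344569 ≡ 69
H^4 ≡ 69^2 = 4761 ≡ 627
H^8 ≡ 627^2 = 393129 ≡ 399
H^16 ≡ 399^2 = 159201 ≡ 42
H^32 ≡ 42^2 = 1764 ≡ 386
H^64 ≡ 386^2 = 148996 ≡ 172
H^128 ≡ 172^2 = 29584 ≡ 646
227 = 128 + 64 + 32 + 2 + 1, so H^227 ≡ 646·172·386·69·587 ≡ 462 (mod 689)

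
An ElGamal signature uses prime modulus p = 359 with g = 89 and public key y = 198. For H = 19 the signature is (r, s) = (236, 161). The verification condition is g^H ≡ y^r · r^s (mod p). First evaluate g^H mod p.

Squares mod 359: 89^1≡89, 89^2≡23, 89^4≡170, 89^8≡180, 89^16≡90
19 = 16 + 2 + 1, so 89^19 ≡ 90·23·89 ≡ 63 (mod 359)

63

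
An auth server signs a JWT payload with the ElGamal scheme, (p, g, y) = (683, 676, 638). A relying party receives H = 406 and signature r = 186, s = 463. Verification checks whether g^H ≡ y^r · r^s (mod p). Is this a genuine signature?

forged

Left side g^H mod p:
676^2 = 456976 ≡ 49
676^4 ≡ 49^2 = 2401 ≡ 352
676^8 ≡ 352^2 = 123904 ≡ 281
676^16 ≡ 281^2 = 78961 ≡ 416
676^32 ≡ 416^2 = 173056 ≡ 257
676^64 ≡ 257^2 = 66049 ≡ 481
676^128 ≡ 481^2 = 231361 ≡ 507
676^256 ≡ 507^2 = 257049 ≡ 241
406 = 256 + 128 + 16 + 4 + 2, so 676^406 ≡ 241·507·416·352·49 ≡ 48 (mod 683)
Right side y^r · r^s mod p:
638^2 = 407044 ≡ 659
638^4 ≡ 659^2 = 434281 ≡ 576
638^8 ≡ 576^2 = 331776 ≡ 521
638^16 ≡ 521^2 = 271441 ≡ 290
638^32 ≡ 290^2 = 84100 ≡ 91
638^64 ≡ 91^2 = 8281 ≡ 85
638^128 ≡ 85^2 = 7225 ≡ 395
186 = 128 + 32 + 16 + 8 + 2, so 638^186 ≡ 395·91·290·521·659 ≡ 16 (mod 683)
186^2 = 34596 ≡ 446
186^4 ≡ 446^2 = 198916 ≡ 163
186^8 ≡ 163^2 = 26569 ≡ 615
186^16 ≡ 615^2 = 378225 ≡ 526
186^32 ≡ 526^2 = 276676 ≡ 61
186^64 ≡ 61^2 = 3721 ≡ 306
186^128 ≡ 306^2 = 93636 ≡ 65
186^256 ≡ 65^2 = 4225 ≡ 127
463 = 256 + 128 + 64 + 8 + 4 + 2 + 1, so 186^463 ≡ 127·65·306·615·163·446·186 ≡ 558 (mod 683)
16·558 = 8928 ≡ 49 (mod 683)
48 ≠ 49, so verification fails.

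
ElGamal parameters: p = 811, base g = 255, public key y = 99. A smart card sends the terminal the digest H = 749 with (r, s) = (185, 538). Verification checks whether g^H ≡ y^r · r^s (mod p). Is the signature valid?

Left side g^H mod p:
255^749 mod 811 = 185
Right side y^r · r^s mod p:
99^185 mod 811 = 587
185^538 mod 811 = 39
587·39 = 22893 ≡ 185 (mod 811)
185 ≡ 185 (mod 811), so the signature is genuine.

valid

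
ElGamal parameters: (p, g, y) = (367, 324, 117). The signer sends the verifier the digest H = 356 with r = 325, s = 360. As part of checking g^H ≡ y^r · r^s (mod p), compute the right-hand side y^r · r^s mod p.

Squares mod 367: 117^1≡117, 117^2≡110, 117^4≡356, 117^8≡121, 117^16≡328, 117^32≡53, 117^64≡240, 117^128≡348, 117^256≡361
325 = 256 + 64 + 4 + 1, so 117^325 ≡ 361·240·356·117 ≡ 297 (mod 367)
Squares mod 367: 325^1≡325, 325^2≡296, 325^4≡270, 325^8≡234, 325^16≡73, 325^32≡191, 325^64≡148, 325^128≡251, 325^256≡244
360 = 256 + 64 + 32 + 8, so 325^360 ≡ 244·148·191·234 ≡ 64 (mod 367)
y^r · r^s ≡ 297·64 = 19008 ≡ 291 (mod 367)

291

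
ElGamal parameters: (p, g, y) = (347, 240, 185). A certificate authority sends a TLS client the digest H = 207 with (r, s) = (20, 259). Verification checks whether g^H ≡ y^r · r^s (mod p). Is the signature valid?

valid

Left side g^H mod p:
Squares mod 347: 240^1≡240, 240^2≡345, 240^4≡4, 240^8≡16, 240^16≡256, 240^32≡300, 240^64≡127, 240^128≡167
207 = 128 + 64 + 8 + 4 + 2 + 1, so 240^207 ≡ 167·127·16·4·345·240 ≡ 253 (mod 347)
Right side y^r · r^s mod p:
Squares mod 347: 185^1≡185, 185^2≡219, 185^4≡75, 185^8≡73, 185^16≡124
20 = 16 + 4, so 185^20 ≡ 124·75 ≡ 278 (mod 347)
Squares mod 347: 20^1≡20, 20^2≡53, 20^4≡33, 20^8≡48, 20^16≡222, 20^32≡10, 20^64≡100, 20^128≡284, 20^256≡152
259 = 256 + 2 + 1, so 20^259 ≡ 152·53·20 ≡ 112 (mod 347)
278·112 = 31136 ≡ 253 (mod 347)
253 ≡ 253 (mod 347), so the signature is genuine.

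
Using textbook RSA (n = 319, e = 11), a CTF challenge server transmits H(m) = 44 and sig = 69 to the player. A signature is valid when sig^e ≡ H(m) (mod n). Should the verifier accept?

reject

sig^2 ≡ 69^2 = 4761 ≡ 295
sig^4 ≡ 295^2 = 87025 ≡ 257
sig^8 ≡ 257^2 = 66049 ≡ 16
11 = 8 + 2 + 1, so sig^11 ≡ 16·295·69 ≡ 300 (mod 319)
sig^11 mod 319 = 300, but H(m) = 44.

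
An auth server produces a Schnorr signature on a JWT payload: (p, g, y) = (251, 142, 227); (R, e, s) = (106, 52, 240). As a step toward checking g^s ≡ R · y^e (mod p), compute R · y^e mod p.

243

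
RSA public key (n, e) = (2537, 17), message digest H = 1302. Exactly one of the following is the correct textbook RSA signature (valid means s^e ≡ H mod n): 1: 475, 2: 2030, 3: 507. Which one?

3

Candidate 1: Squares mod 2537: 475^1≡475, 475^2≡2369, 475^4≡317, 475^8≡1546, 475^16≡262; 17 = 16 + 1, so 475^17 ≡ 262·475 ≡ 137 (mod 2537)
Candidate 2: Squares mod 2537: 2030^1≡2030, 2030^2≡812, 2030^4≡2261, 2030^8≡66, 2030^16≡1819; 17 = 16 + 1, so 2030^17 ≡ 1819·2030 ≡ 1235 (mod 2537)
Candidate 3: Squares mod 2537: 507^1≡507, 507^2≡812, 507^4≡2261, 507^8≡66, 507^16≡1819; 17 = 16 + 1, so 507^17 ≡ 1819·507 ≡ 1302 (mod 2537)
  → matches H = 1302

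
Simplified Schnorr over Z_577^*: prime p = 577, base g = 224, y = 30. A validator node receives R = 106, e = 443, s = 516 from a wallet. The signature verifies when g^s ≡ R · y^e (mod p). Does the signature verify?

does not verify

g^s mod p:
224^516 mod 577 = 334
R · y^e mod p:
30^443 mod 577 = 134
106·134 = 14204 ≡ 356 (mod 577)
334 ≠ 356; the check fails.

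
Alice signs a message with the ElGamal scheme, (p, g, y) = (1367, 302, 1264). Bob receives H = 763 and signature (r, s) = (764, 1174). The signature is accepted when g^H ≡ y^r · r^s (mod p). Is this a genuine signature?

forged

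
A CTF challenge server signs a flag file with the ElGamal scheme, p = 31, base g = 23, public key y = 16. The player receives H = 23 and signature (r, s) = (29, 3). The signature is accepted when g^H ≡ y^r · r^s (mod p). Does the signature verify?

Left side g^H mod p:
23^23 mod 31 = 15
Right side y^r · r^s mod p:
16^29 mod 31 = 2
29^3 mod 31 = 23
2·23 = 46 ≡ 15 (mod 31)
15 ≡ 15 (mod 31), so the signature is genuine.

verifies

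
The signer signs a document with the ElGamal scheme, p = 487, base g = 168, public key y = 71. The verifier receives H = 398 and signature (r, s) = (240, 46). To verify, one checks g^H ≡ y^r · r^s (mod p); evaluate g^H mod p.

110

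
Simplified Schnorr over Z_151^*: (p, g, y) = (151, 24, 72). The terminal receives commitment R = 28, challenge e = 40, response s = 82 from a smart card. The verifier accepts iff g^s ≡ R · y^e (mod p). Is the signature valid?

invalid

g^s mod p:
24^82 mod 151 = 9
R · y^e mod p:
72^40 mod 151 = 59
28·59 = 1652 ≡ 142 (mod 151)
9 ≠ 142; the check fails.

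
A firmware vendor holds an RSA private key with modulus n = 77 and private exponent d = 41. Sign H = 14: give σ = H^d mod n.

14

H^2 ≡ 14^2 = 196 ≡ 42
H^4 ≡ 42^2 = 1764 ≡ 70
H^8 ≡ 70^2 = 4900 ≡ 49
H^16 ≡ 49^2 = 2401 ≡ 14
H^32 ≡ 14^2 = 196 ≡ 42
41 = 32 + 8 + 1, so H^41 ≡ 42·49·14 ≡ 14 (mod 77)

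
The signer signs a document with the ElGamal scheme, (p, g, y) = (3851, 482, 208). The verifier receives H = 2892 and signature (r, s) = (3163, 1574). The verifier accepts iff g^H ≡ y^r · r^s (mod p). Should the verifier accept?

reject

Left side g^H mod p:
482^2 = 232324 ≡ 1264
482^4 ≡ 1264^2 = 1597696 ≡ 3382
482^8 ≡ 3382^2 = 11437924 ≡ 454
482^16 ≡ 454^2 = 206116 ≡ 2013
482^32 ≡ 2013^2 = 4052169 ≡ 917
482^64 ≡ 917^2 = 840889 ≡ 1371
482^128 ≡ 1371^2 = 1879641 ≡ 353
482^256 ≡ 353^2 = 124609 ≡ 1377
482^512 ≡ 1377^2 = 1896129 ≡ 1437
482^1024 ≡ 1437^2 = 2064969 ≡ 833
482^2048 ≡ 833^2 = 693889 ≡ 709
2892 = 2048 + 512 + 256 + 64 + 8 + 4, so 482^2892 ≡ 709·1437·1377·1371·454·3382 ≡ 2649 (mod 3851)
Right side y^r · r^s mod p:
208^2 = 43264 ≡ 903
208^4 ≡ 903^2 = 815409 ≡ 2848
208^8 ≡ 2848^2 = 8111104 ≡ 898
208^16 ≡ 898^2 = 806404 ≡ 1545
208^32 ≡ 1545^2 = 2387025 ≡ 3256
208^64 ≡ 3256^2 = 10601536 ≡ 3584
208^128 ≡ 3584^2 = 12845056 ≡ 1971
208^256 ≡ 1971^2 = 3884841 ≡ 3033
208^512 ≡ 3033^2 = 9199089 ≡ 2901
208^1024 ≡ 2901^2 = 8415801 ≡ 1366
208^2048 ≡ 1366^2 = 1865956 ≡ 2072
3163 = 2048 + 1024 + 64 + 16 + 8 + 2 + 1, so 208^3163 ≡ 2072·1366·3584·1545·898·903·208 ≡ 2366 (mod 3851)
3163^2 = 10004569 ≡ 3522
3163^4 ≡ 3522^2 = 12404484 ≡ 413
3163^8 ≡ 413^2 = 170569 ≡ 1125
3163^16 ≡ 1125^2 = 1265625 ≡ 2497
3163^32 ≡ 2497^2 = 6235009 ≡ 240
3163^64 ≡ 240^2 = 57600 ≡ 3686
3163^128 ≡ 3686^2 = 13586596 ≡ 268
3163^256 ≡ 268^2 = 71824 ≡ 2506
3163^512 ≡ 2506^2 = 6280036 ≡ 2906
3163^1024 ≡ 2906^2 = 8444836 ≡ 3444
1574 = 1024 + 512 + 32 + 4 + 2, so 3163^1574 ≡ 3444·2906·240·413·3522 ≡ 2694 (mod 3851)
2366·2694 = 6374004 ≡ 599 (mod 3851)
2649 ≠ 599, so verification fails.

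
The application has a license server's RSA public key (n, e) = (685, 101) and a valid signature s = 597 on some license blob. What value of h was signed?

562

s^2 ≡ 597^2 = 356409 ≡ 209
s^4 ≡ 209^2 = 43681 ≡ 526
s^8 ≡ 526^2 = 276676 ≡ 621
s^16 ≡ 621^2 = 385641 ≡ 671
s^32 ≡ 671^2 = 450241 ≡ 196
s^64 ≡ 196^2 = 38416 ≡ 56
101 = 64 + 32 + 4 + 1, so s^101 ≡ 56·196·526·597 ≡ 562 (mod 685)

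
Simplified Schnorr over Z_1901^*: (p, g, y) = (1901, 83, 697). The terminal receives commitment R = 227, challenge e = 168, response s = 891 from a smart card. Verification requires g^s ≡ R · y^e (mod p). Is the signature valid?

g^s mod p:
83^2 = 6889 ≡ 1186
83^4 ≡ 1186^2 = 1406596 ≡ 1757
83^8 ≡ 1757^2 = 3087049 ≡ 1726
83^16 ≡ 1726^2 = 2979076 ≡ 209
83^32 ≡ 209^2 = 43681 ≡ 1859
83^64 ≡ 1859^2 = 3455881 ≡ 1764
83^128 ≡ 1764^2 = 3111696 ≡ 1660
83^256 ≡ 1660^2 = 2755600 ≡ 1051
83^512 ≡ 1051^2 = 1104601 ≡ 120
891 = 512 + 256 + 64 + 32 + 16 + 8 + 2 + 1, so 83^891 ≡ 120·1051·1764·1859·209·1726·1186·83 ≡ 226 (mod 1901)
R · y^e mod p:
697^2 = 485809 ≡ 1054
697^4 ≡ 1054^2 = 1110916 ≡ 732
697^8 ≡ 732^2 = 535824 ≡ 1643
697^16 ≡ 1643^2 = 2699449 ≡ 29
697^32 ≡ 29^2 = 841
697^64 ≡ 841^2 = 707281 ≡ 109
697^128 ≡ 109^2 = 11881 ≡ 475
168 = 128 + 32 + 8, so 697^168 ≡ 475·841·1643 ≡ 66 (mod 1901)
227·66 = 14982 ≡ 1675 (mod 1901)
226 ≠ 1675; the check fails.

invalid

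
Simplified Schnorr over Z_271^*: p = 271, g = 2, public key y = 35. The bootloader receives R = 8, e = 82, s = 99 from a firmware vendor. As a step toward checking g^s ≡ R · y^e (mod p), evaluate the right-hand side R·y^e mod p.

35^82 mod 271 = 41
R · y^e ≡ 8·41 = 328 ≡ 57 (mod 271)

57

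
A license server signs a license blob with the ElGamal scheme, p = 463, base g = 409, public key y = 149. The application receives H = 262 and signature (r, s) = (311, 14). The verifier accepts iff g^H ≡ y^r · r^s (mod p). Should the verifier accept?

Left side g^H mod p:
Squares mod 463: 409^1≡409, 409^2≡138, 409^4≡61, 409^8≡17, 409^16≡289, 409^32≡181, 409^64≡351, 409^128≡43, 409^256≡460
262 = 256 + 4 + 2, so 409^262 ≡ 460·61·138 ≡ 211 (mod 463)
Right side y^r · r^s mod p:
Squares mod 463: 149^1≡149, 149^2≡440, 149^4≡66, 149^8≡189, 149^16≡70, 149^32≡270, 149^64≡209, 149^128≡159, 149^256≡279
311 = 256 + 32 + 16 + 4 + 2 + 1, so 149^311 ≡ 279·270·70·66·440·149 ≡ 277 (mod 463)
Squares mod 463: 311^1≡311, 311^2≡417, 311^4≡264, 311^8≡246
14 = 8 + 4 + 2, so 311^14 ≡ 246·264·417 ≡ 315 (mod 463)
277·315 = 87255 ≡ 211 (mod 463)
211 ≡ 211 (mod 463), so the signature is genuine.

accept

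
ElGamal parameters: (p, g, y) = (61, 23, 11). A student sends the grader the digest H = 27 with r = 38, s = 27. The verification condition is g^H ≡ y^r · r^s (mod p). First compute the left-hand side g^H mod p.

37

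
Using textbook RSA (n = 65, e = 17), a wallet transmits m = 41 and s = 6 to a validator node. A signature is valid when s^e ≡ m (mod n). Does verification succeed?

Squares mod 65: s^1≡6, s^2≡36, s^4≡61, s^8≡16, s^16≡61
17 = 16 + 1, so s^17 ≡ 61·6 ≡ 41 (mod 65)
41 = m, so the signature checks out.

passes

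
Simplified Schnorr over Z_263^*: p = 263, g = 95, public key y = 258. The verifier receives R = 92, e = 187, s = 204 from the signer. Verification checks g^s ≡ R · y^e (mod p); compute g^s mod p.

89

95^2 = 9025 ≡ 83
95^4 ≡ 83^2 = 6889 ≡ 51
95^8 ≡ 51^2 = 2601 ≡ 234
95^16 ≡ 234^2 = 54756 ≡ 52
95^32 ≡ 52^2 = 2704 ≡ 74
95^64 ≡ 74^2 = 5476 ≡ 216
95^128 ≡ 216^2 = 46656 ≡ 105
204 = 128 + 64 + 8 + 4, so 95^204 ≡ 105·216·234·51 ≡ 89 (mod 263)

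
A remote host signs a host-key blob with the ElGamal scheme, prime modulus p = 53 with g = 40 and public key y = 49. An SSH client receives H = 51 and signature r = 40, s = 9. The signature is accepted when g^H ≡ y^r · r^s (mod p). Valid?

no

Left side g^H mod p:
40^2 = 1600 ≡ 10
40^4 ≡ 10^2 = 100 ≡ 47
40^8 ≡ 47^2 = 2209 ≡ 36
40^16 ≡ 36^2 = 1296 ≡ 24
40^32 ≡ 24^2 = 576 ≡ 46
51 = 32 + 16 + 2 + 1, so 40^51 ≡ 46·24·10·40 ≡ 4 (mod 53)
Right side y^r · r^s mod p:
49^2 = 2401 ≡ 16
49^4 ≡ 16^2 = 256 ≡ 44
49^8 ≡ 44^2 = 1936 ≡ 28
49^16 ≡ 28^2 = 784 ≡ 42
49^32 ≡ 42^2 = 1764 ≡ 15
40 = 32 + 8, so 49^40 ≡ 15·28 ≡ 49 (mod 53)
40^2 = 1600 ≡ 10
40^4 ≡ 10^2 = 100 ≡ 47
40^8 ≡ 47^2 = 2209 ≡ 36
9 = 8 + 1, so 40^9 ≡ 36·40 ≡ 9 (mod 53)
49·9 = 441 ≡ 17 (mod 53)
4 ≠ 17, so verification fails.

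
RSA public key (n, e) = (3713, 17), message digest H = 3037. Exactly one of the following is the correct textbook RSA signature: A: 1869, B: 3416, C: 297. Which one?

Candidate A: 1869^17 mod 3713 = 719
Candidate B: 3416^17 mod 3713 = 676
Candidate C: 297^17 mod 3713 = 3037
  → matches H = 3037

C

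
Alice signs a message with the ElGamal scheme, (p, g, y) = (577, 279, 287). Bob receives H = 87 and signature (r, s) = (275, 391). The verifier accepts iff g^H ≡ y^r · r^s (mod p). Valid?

Left side g^H mod p:
279^87 mod 577 = 361
Right side y^r · r^s mod p:
287^275 mod 577 = 335
275^391 mod 577 = 228
335·228 = 76380 ≡ 216 (mod 577)
361 ≠ 216, so verification fails.

no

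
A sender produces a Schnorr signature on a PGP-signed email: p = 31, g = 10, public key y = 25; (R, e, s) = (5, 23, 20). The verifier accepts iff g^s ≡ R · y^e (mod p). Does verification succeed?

g^s mod p:
10^20 mod 31 = 25
R · y^e mod p:
25^23 mod 31 = 5
5·5 = 25 ≡ 25 (mod 31)
25 ≡ 25 (mod 31); signature holds.

passes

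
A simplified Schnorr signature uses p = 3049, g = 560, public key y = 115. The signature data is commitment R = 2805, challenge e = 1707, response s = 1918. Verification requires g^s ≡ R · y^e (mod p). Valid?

no

g^s mod p:
560^2 = 313600 ≡ 2602
560^4 ≡ 2602^2 = 6770404 ≡ 1624
560^8 ≡ 1624^2 = 2637376 ≡ 3040
560^16 ≡ 3040^2 = 9241600 ≡ 81
560^32 ≡ 81^2 = 6561 ≡ 463
560^64 ≡ 463^2 = 214369 ≡ 939
560^128 ≡ 939^2 = 881721 ≡ 560
560^256 ≡ 560^2 = 313600 ≡ 2602
560^512 ≡ 2602^2 = 6770404 ≡ 1624
560^1024 ≡ 1624^2 = 2637376 ≡ 3040
1918 = 1024 + 512 + 256 + 64 + 32 + 16 + 8 + 4 + 2, so 560^1918 ≡ 3040·1624·2602·939·463·81·3040·1624·2602 ≡ 1605 (mod 3049)
R · y^e mod p:
115^2 = 13225 ≡ 1029
115^4 ≡ 1029^2 = 1058841 ≡ 838
115^8 ≡ 838^2 = 702244 ≡ 974
115^16 ≡ 974^2 = 948676 ≡ 437
115^32 ≡ 437^2 = 190969 ≡ 1931
115^64 ≡ 1931^2 = 3728761 ≡ 2883
115^128 ≡ 2883^2 = 8311689 ≡ 115
115^256 ≡ 115^2 = 13225 ≡ 1029
115^512 ≡ 1029^2 = 1058841 ≡ 838
115^1024 ≡ 838^2 = 702244 ≡ 974
1707 = 1024 + 512 + 128 + 32 + 8 + 2 + 1, so 115^1707 ≡ 974·838·115·1931·974·1029·115 ≡ 244 (mod 3049)
2805·244 = 684420 ≡ 1444 (mod 3049)
1605 ≠ 1444; the check fails.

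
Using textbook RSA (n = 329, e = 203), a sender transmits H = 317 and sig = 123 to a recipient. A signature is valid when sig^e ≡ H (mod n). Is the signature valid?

invalid

sig^2 ≡ 123^2 = 15129 ≡ 324
sig^4 ≡ 324^2 = 104976 ≡ 25
sig^8 ≡ 25^2 = 625 ≡ 296
sig^16 ≡ 296^2 = 87616 ≡ 102
sig^32 ≡ 102^2 = 10404 ≡ 205
sig^64 ≡ 205^2 = 42025 ≡ 242
sig^128 ≡ 242^2 = 58564 ≡ 2
203 = 128 + 64 + 8 + 2 + 1, so sig^203 ≡ 2·242·296·324·123 ≡ 156 (mod 329)
156 ≠ 317, so verification fails.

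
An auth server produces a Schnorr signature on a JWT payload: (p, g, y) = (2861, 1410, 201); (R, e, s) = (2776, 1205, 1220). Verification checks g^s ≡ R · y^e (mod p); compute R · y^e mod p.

1454

201^2 = 40401 ≡ 347
201^4 ≡ 347^2 = 120409 ≡ 247
201^8 ≡ 247^2 = 61009 ≡ 928
201^16 ≡ 928^2 = 861184 ≡ 23
201^32 ≡ 23^2 = 529
201^64 ≡ 529^2 = 279841 ≡ 2324
201^128 ≡ 2324^2 = 5400976 ≡ 2269
201^256 ≡ 2269^2 = 5148361 ≡ 1422
201^512 ≡ 1422^2 = 2022084 ≡ 2218
201^1024 ≡ 2218^2 = 4919524 ≡ 1465
1205 = 1024 + 128 + 32 + 16 + 4 + 1, so 201^1205 ≡ 1465·2269·529·23·247·201 ≡ 959 (mod 2861)
R · y^e ≡ 2776·959 = 2662184 ≡ 1454 (mod 2861)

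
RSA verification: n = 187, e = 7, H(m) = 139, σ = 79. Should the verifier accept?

σ^2 ≡ 79^2 = 6241 ≡ 70
σ^4 ≡ 70^2 = 4900 ≡ 38
7 = 4 + 2 + 1, so σ^7 ≡ 38·70·79 ≡ 139 (mod 187)
139 = H(m), so the signature checks out.

accept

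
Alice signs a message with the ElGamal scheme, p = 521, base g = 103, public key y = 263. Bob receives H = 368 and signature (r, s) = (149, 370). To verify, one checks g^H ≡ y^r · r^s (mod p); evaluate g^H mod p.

267

Squares mod 521: 103^1≡103, 103^2≡189, 103^4≡293, 103^8≡405, 103^16≡431, 103^32≡285, 103^64≡470, 103^128≡517, 103^256≡16
368 = 256 + 64 + 32 + 16, so 103^368 ≡ 16·470·285·431 ≡ 267 (mod 521)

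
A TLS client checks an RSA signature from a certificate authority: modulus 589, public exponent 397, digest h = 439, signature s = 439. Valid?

yes

s^2 ≡ 439^2 = 192721 ≡ 118
s^4 ≡ 118^2 = 13924 ≡ 377
s^8 ≡ 377^2 = 142129 ≡ 180
s^16 ≡ 180^2 = 32400 ≡ 5
s^32 ≡ 5^2 = 25
s^64 ≡ 25^2 = 625 ≡ 36
s^128 ≡ 36^2 = 1296 ≡ 118
s^256 ≡ 118^2 = 13924 ≡ 377
397 = 256 + 128 + 8 + 4 + 1, so s^397 ≡ 377·118·180·377·439 ≡ 439 (mod 589)
439 = h, so the signature checks out.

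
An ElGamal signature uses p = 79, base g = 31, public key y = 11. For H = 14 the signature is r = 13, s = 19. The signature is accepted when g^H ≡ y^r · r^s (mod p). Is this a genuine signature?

forged

Left side g^H mod p:
31^2 = 961 ≡ 13
31^4 ≡ 13^2 = 169 ≡ 11
31^8 ≡ 11^2 = 121 ≡ 42
14 = 8 + 4 + 2, so 31^14 ≡ 42·11·13 ≡ 2 (mod 79)
Right side y^r · r^s mod p:
11^2 = 121 ≡ 42
11^4 ≡ 42^2 = 1764 ≡ 26
11^8 ≡ 26^2 = 676 ≡ 44
13 = 8 + 4 + 1, so 11^13 ≡ 44·26·11 ≡ 23 (mod 79)
13^2 = 169 ≡ 11
13^4 ≡ 11^2 = 121 ≡ 42
13^8 ≡ 42^2 = 1764 ≡ 26
13^16 ≡ 26^2 = 676 ≡ 44
19 = 16 + 2 + 1, so 13^19 ≡ 44·11·13 ≡ 51 (mod 79)
23·51 = 1173 ≡ 67 (mod 79)
2 ≠ 67, so verification fails.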